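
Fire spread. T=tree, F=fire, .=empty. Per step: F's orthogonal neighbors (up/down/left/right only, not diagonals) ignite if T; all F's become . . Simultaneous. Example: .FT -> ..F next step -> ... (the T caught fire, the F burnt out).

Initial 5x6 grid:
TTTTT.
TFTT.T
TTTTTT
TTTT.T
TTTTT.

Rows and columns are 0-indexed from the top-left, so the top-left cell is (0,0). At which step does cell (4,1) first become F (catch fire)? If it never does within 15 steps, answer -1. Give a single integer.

Step 1: cell (4,1)='T' (+4 fires, +1 burnt)
Step 2: cell (4,1)='T' (+6 fires, +4 burnt)
Step 3: cell (4,1)='F' (+5 fires, +6 burnt)
  -> target ignites at step 3
Step 4: cell (4,1)='.' (+5 fires, +5 burnt)
Step 5: cell (4,1)='.' (+2 fires, +5 burnt)
Step 6: cell (4,1)='.' (+3 fires, +2 burnt)
Step 7: cell (4,1)='.' (+0 fires, +3 burnt)
  fire out at step 7

3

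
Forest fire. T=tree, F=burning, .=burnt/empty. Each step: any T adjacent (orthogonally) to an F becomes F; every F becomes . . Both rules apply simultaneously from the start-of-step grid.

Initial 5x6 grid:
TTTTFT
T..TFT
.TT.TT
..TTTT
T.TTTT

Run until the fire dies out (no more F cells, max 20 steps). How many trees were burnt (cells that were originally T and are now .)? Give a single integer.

Step 1: +5 fires, +2 burnt (F count now 5)
Step 2: +3 fires, +5 burnt (F count now 3)
Step 3: +4 fires, +3 burnt (F count now 4)
Step 4: +4 fires, +4 burnt (F count now 4)
Step 5: +3 fires, +4 burnt (F count now 3)
Step 6: +1 fires, +3 burnt (F count now 1)
Step 7: +0 fires, +1 burnt (F count now 0)
Fire out after step 7
Initially T: 21, now '.': 29
Total burnt (originally-T cells now '.'): 20

Answer: 20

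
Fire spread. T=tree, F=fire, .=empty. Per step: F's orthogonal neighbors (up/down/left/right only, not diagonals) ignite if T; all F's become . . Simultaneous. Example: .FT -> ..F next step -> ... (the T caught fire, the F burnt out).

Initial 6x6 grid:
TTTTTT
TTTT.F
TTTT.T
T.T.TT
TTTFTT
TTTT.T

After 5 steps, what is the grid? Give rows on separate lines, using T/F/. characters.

Step 1: 5 trees catch fire, 2 burn out
  TTTTTF
  TTTT..
  TTTT.F
  T.T.TT
  TTF.FT
  TTTF.T
Step 2: 7 trees catch fire, 5 burn out
  TTTTF.
  TTTT..
  TTTT..
  T.F.FF
  TF...F
  TTF..T
Step 3: 5 trees catch fire, 7 burn out
  TTTF..
  TTTT..
  TTFT..
  T.....
  F.....
  TF...F
Step 4: 7 trees catch fire, 5 burn out
  TTF...
  TTFF..
  TF.F..
  F.....
  ......
  F.....
Step 5: 3 trees catch fire, 7 burn out
  TF....
  TF....
  F.....
  ......
  ......
  ......

TF....
TF....
F.....
......
......
......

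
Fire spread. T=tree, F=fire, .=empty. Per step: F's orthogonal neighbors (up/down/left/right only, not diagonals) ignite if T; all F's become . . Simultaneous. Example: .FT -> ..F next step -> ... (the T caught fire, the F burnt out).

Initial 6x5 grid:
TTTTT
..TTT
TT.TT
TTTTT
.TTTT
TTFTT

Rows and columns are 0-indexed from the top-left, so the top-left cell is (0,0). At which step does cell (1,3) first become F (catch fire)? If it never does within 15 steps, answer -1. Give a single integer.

Step 1: cell (1,3)='T' (+3 fires, +1 burnt)
Step 2: cell (1,3)='T' (+5 fires, +3 burnt)
Step 3: cell (1,3)='T' (+3 fires, +5 burnt)
Step 4: cell (1,3)='T' (+4 fires, +3 burnt)
Step 5: cell (1,3)='F' (+3 fires, +4 burnt)
  -> target ignites at step 5
Step 6: cell (1,3)='.' (+3 fires, +3 burnt)
Step 7: cell (1,3)='.' (+2 fires, +3 burnt)
Step 8: cell (1,3)='.' (+1 fires, +2 burnt)
Step 9: cell (1,3)='.' (+1 fires, +1 burnt)
Step 10: cell (1,3)='.' (+0 fires, +1 burnt)
  fire out at step 10

5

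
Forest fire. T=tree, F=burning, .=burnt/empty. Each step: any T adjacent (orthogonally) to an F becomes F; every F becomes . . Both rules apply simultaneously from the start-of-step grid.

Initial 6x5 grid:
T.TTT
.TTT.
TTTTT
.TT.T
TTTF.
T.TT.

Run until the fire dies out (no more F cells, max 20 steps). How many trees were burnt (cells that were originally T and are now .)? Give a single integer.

Answer: 20

Derivation:
Step 1: +2 fires, +1 burnt (F count now 2)
Step 2: +3 fires, +2 burnt (F count now 3)
Step 3: +3 fires, +3 burnt (F count now 3)
Step 4: +4 fires, +3 burnt (F count now 4)
Step 5: +5 fires, +4 burnt (F count now 5)
Step 6: +2 fires, +5 burnt (F count now 2)
Step 7: +1 fires, +2 burnt (F count now 1)
Step 8: +0 fires, +1 burnt (F count now 0)
Fire out after step 8
Initially T: 21, now '.': 29
Total burnt (originally-T cells now '.'): 20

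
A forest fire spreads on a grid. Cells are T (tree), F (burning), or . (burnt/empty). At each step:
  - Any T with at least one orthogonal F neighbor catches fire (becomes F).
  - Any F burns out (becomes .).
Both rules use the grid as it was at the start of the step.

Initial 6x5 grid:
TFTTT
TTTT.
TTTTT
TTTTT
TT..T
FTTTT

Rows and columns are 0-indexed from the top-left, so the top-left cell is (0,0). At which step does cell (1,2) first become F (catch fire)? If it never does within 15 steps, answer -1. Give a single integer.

Step 1: cell (1,2)='T' (+5 fires, +2 burnt)
Step 2: cell (1,2)='F' (+7 fires, +5 burnt)
  -> target ignites at step 2
Step 3: cell (1,2)='.' (+6 fires, +7 burnt)
Step 4: cell (1,2)='.' (+3 fires, +6 burnt)
Step 5: cell (1,2)='.' (+3 fires, +3 burnt)
Step 6: cell (1,2)='.' (+1 fires, +3 burnt)
Step 7: cell (1,2)='.' (+0 fires, +1 burnt)
  fire out at step 7

2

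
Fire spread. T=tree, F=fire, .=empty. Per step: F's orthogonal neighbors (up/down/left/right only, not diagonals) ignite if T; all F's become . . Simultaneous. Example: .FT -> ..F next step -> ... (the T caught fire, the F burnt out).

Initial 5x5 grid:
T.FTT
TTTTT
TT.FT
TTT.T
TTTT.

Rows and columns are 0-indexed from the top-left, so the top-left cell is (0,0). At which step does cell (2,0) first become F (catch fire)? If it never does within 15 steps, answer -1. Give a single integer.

Step 1: cell (2,0)='T' (+4 fires, +2 burnt)
Step 2: cell (2,0)='T' (+4 fires, +4 burnt)
Step 3: cell (2,0)='T' (+2 fires, +4 burnt)
Step 4: cell (2,0)='F' (+3 fires, +2 burnt)
  -> target ignites at step 4
Step 5: cell (2,0)='.' (+3 fires, +3 burnt)
Step 6: cell (2,0)='.' (+2 fires, +3 burnt)
Step 7: cell (2,0)='.' (+1 fires, +2 burnt)
Step 8: cell (2,0)='.' (+0 fires, +1 burnt)
  fire out at step 8

4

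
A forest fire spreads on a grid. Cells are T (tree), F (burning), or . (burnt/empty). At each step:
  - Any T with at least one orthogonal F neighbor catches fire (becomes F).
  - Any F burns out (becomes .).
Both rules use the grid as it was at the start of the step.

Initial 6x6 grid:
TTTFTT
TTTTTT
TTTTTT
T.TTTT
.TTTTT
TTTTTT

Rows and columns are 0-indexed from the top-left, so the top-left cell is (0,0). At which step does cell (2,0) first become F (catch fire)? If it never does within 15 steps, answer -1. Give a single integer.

Step 1: cell (2,0)='T' (+3 fires, +1 burnt)
Step 2: cell (2,0)='T' (+5 fires, +3 burnt)
Step 3: cell (2,0)='T' (+6 fires, +5 burnt)
Step 4: cell (2,0)='T' (+6 fires, +6 burnt)
Step 5: cell (2,0)='F' (+5 fires, +6 burnt)
  -> target ignites at step 5
Step 6: cell (2,0)='.' (+5 fires, +5 burnt)
Step 7: cell (2,0)='.' (+2 fires, +5 burnt)
Step 8: cell (2,0)='.' (+1 fires, +2 burnt)
Step 9: cell (2,0)='.' (+0 fires, +1 burnt)
  fire out at step 9

5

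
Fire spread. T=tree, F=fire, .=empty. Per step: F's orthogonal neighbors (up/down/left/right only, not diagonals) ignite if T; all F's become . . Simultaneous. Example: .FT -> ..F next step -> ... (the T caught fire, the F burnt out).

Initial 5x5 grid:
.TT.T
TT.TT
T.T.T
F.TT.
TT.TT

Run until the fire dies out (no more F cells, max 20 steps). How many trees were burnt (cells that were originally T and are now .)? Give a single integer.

Step 1: +2 fires, +1 burnt (F count now 2)
Step 2: +2 fires, +2 burnt (F count now 2)
Step 3: +1 fires, +2 burnt (F count now 1)
Step 4: +1 fires, +1 burnt (F count now 1)
Step 5: +1 fires, +1 burnt (F count now 1)
Step 6: +0 fires, +1 burnt (F count now 0)
Fire out after step 6
Initially T: 16, now '.': 16
Total burnt (originally-T cells now '.'): 7

Answer: 7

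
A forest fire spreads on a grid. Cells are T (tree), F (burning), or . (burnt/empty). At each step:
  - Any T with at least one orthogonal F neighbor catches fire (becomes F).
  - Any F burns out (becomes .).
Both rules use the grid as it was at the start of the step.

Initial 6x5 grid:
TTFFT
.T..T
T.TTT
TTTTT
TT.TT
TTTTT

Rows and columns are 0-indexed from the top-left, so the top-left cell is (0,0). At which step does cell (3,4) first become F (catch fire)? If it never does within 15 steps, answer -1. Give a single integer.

Step 1: cell (3,4)='T' (+2 fires, +2 burnt)
Step 2: cell (3,4)='T' (+3 fires, +2 burnt)
Step 3: cell (3,4)='T' (+1 fires, +3 burnt)
Step 4: cell (3,4)='F' (+2 fires, +1 burnt)
  -> target ignites at step 4
Step 5: cell (3,4)='.' (+3 fires, +2 burnt)
Step 6: cell (3,4)='.' (+3 fires, +3 burnt)
Step 7: cell (3,4)='.' (+2 fires, +3 burnt)
Step 8: cell (3,4)='.' (+3 fires, +2 burnt)
Step 9: cell (3,4)='.' (+3 fires, +3 burnt)
Step 10: cell (3,4)='.' (+1 fires, +3 burnt)
Step 11: cell (3,4)='.' (+0 fires, +1 burnt)
  fire out at step 11

4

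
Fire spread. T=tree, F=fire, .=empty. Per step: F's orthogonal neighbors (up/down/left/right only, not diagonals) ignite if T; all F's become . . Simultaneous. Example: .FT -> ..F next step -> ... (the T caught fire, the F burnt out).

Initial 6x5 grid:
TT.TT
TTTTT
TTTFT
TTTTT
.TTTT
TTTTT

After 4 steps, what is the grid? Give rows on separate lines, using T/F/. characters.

Step 1: 4 trees catch fire, 1 burn out
  TT.TT
  TTTFT
  TTF.F
  TTTFT
  .TTTT
  TTTTT
Step 2: 7 trees catch fire, 4 burn out
  TT.FT
  TTF.F
  TF...
  TTF.F
  .TTFT
  TTTTT
Step 3: 7 trees catch fire, 7 burn out
  TT..F
  TF...
  F....
  TF...
  .TF.F
  TTTFT
Step 4: 6 trees catch fire, 7 burn out
  TF...
  F....
  .....
  F....
  .F...
  TTF.F

TF...
F....
.....
F....
.F...
TTF.F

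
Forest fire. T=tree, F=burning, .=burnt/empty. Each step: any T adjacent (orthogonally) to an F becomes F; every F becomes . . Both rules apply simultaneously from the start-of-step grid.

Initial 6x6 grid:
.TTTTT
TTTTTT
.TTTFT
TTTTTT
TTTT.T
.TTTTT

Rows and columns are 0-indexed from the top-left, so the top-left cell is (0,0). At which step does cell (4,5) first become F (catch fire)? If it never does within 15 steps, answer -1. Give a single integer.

Step 1: cell (4,5)='T' (+4 fires, +1 burnt)
Step 2: cell (4,5)='T' (+6 fires, +4 burnt)
Step 3: cell (4,5)='F' (+7 fires, +6 burnt)
  -> target ignites at step 3
Step 4: cell (4,5)='.' (+6 fires, +7 burnt)
Step 5: cell (4,5)='.' (+6 fires, +6 burnt)
Step 6: cell (4,5)='.' (+2 fires, +6 burnt)
Step 7: cell (4,5)='.' (+0 fires, +2 burnt)
  fire out at step 7

3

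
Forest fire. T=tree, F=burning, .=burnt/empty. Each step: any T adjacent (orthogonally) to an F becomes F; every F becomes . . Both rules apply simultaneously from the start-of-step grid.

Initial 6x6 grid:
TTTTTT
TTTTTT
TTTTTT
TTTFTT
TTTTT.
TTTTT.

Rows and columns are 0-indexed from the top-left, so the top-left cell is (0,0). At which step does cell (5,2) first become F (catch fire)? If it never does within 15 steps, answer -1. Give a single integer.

Step 1: cell (5,2)='T' (+4 fires, +1 burnt)
Step 2: cell (5,2)='T' (+8 fires, +4 burnt)
Step 3: cell (5,2)='F' (+9 fires, +8 burnt)
  -> target ignites at step 3
Step 4: cell (5,2)='.' (+7 fires, +9 burnt)
Step 5: cell (5,2)='.' (+4 fires, +7 burnt)
Step 6: cell (5,2)='.' (+1 fires, +4 burnt)
Step 7: cell (5,2)='.' (+0 fires, +1 burnt)
  fire out at step 7

3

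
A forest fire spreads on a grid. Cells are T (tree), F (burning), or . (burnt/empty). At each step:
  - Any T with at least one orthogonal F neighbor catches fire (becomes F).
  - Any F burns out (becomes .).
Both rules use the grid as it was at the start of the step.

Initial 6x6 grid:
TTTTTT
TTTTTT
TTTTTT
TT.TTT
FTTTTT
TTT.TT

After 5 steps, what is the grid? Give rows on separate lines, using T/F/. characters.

Step 1: 3 trees catch fire, 1 burn out
  TTTTTT
  TTTTTT
  TTTTTT
  FT.TTT
  .FTTTT
  FTT.TT
Step 2: 4 trees catch fire, 3 burn out
  TTTTTT
  TTTTTT
  FTTTTT
  .F.TTT
  ..FTTT
  .FT.TT
Step 3: 4 trees catch fire, 4 burn out
  TTTTTT
  FTTTTT
  .FTTTT
  ...TTT
  ...FTT
  ..F.TT
Step 4: 5 trees catch fire, 4 burn out
  FTTTTT
  .FTTTT
  ..FTTT
  ...FTT
  ....FT
  ....TT
Step 5: 6 trees catch fire, 5 burn out
  .FTTTT
  ..FTTT
  ...FTT
  ....FT
  .....F
  ....FT

.FTTTT
..FTTT
...FTT
....FT
.....F
....FT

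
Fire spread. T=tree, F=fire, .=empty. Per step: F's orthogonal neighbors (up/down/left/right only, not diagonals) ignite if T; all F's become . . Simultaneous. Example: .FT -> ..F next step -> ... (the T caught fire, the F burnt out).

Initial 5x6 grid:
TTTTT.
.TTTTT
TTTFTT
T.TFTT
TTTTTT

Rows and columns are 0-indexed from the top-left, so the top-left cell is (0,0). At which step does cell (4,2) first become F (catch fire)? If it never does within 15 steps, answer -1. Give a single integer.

Step 1: cell (4,2)='T' (+6 fires, +2 burnt)
Step 2: cell (4,2)='F' (+8 fires, +6 burnt)
  -> target ignites at step 2
Step 3: cell (4,2)='.' (+7 fires, +8 burnt)
Step 4: cell (4,2)='.' (+3 fires, +7 burnt)
Step 5: cell (4,2)='.' (+1 fires, +3 burnt)
Step 6: cell (4,2)='.' (+0 fires, +1 burnt)
  fire out at step 6

2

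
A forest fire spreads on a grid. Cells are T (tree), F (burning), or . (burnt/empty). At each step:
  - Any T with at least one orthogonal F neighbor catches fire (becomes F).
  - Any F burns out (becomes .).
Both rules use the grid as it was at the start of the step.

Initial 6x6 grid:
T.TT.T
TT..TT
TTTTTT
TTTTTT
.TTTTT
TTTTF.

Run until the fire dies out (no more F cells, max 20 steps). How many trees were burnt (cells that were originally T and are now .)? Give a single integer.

Step 1: +2 fires, +1 burnt (F count now 2)
Step 2: +4 fires, +2 burnt (F count now 4)
Step 3: +5 fires, +4 burnt (F count now 5)
Step 4: +6 fires, +5 burnt (F count now 6)
Step 5: +3 fires, +6 burnt (F count now 3)
Step 6: +3 fires, +3 burnt (F count now 3)
Step 7: +2 fires, +3 burnt (F count now 2)
Step 8: +1 fires, +2 burnt (F count now 1)
Step 9: +1 fires, +1 burnt (F count now 1)
Step 10: +0 fires, +1 burnt (F count now 0)
Fire out after step 10
Initially T: 29, now '.': 34
Total burnt (originally-T cells now '.'): 27

Answer: 27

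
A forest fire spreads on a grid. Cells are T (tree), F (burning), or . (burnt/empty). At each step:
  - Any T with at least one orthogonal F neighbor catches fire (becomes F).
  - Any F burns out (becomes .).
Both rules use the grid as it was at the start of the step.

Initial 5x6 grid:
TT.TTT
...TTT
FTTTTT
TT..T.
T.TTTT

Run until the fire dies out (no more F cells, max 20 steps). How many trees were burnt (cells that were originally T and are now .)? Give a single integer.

Step 1: +2 fires, +1 burnt (F count now 2)
Step 2: +3 fires, +2 burnt (F count now 3)
Step 3: +1 fires, +3 burnt (F count now 1)
Step 4: +2 fires, +1 burnt (F count now 2)
Step 5: +4 fires, +2 burnt (F count now 4)
Step 6: +3 fires, +4 burnt (F count now 3)
Step 7: +3 fires, +3 burnt (F count now 3)
Step 8: +1 fires, +3 burnt (F count now 1)
Step 9: +0 fires, +1 burnt (F count now 0)
Fire out after step 9
Initially T: 21, now '.': 28
Total burnt (originally-T cells now '.'): 19

Answer: 19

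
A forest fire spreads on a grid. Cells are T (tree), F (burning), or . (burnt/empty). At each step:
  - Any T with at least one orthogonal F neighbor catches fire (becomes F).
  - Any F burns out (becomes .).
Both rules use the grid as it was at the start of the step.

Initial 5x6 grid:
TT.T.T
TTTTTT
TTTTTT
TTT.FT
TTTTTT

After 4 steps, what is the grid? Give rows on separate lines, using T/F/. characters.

Step 1: 3 trees catch fire, 1 burn out
  TT.T.T
  TTTTTT
  TTTTFT
  TTT..F
  TTTTFT
Step 2: 5 trees catch fire, 3 burn out
  TT.T.T
  TTTTFT
  TTTF.F
  TTT...
  TTTF.F
Step 3: 4 trees catch fire, 5 burn out
  TT.T.T
  TTTF.F
  TTF...
  TTT...
  TTF...
Step 4: 6 trees catch fire, 4 burn out
  TT.F.F
  TTF...
  TF....
  TTF...
  TF....

TT.F.F
TTF...
TF....
TTF...
TF....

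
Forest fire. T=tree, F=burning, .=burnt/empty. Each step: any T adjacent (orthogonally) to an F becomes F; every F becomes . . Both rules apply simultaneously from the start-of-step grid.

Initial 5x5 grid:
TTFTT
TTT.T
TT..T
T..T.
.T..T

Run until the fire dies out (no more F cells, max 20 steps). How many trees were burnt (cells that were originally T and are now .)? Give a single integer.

Answer: 12

Derivation:
Step 1: +3 fires, +1 burnt (F count now 3)
Step 2: +3 fires, +3 burnt (F count now 3)
Step 3: +3 fires, +3 burnt (F count now 3)
Step 4: +2 fires, +3 burnt (F count now 2)
Step 5: +1 fires, +2 burnt (F count now 1)
Step 6: +0 fires, +1 burnt (F count now 0)
Fire out after step 6
Initially T: 15, now '.': 22
Total burnt (originally-T cells now '.'): 12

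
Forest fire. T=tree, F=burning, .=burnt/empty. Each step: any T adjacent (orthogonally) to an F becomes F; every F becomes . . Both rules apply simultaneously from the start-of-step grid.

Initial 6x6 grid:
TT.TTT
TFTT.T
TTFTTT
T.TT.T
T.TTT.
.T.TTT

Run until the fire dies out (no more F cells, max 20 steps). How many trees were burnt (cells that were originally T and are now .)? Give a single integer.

Step 1: +6 fires, +2 burnt (F count now 6)
Step 2: +6 fires, +6 burnt (F count now 6)
Step 3: +4 fires, +6 burnt (F count now 4)
Step 4: +6 fires, +4 burnt (F count now 6)
Step 5: +2 fires, +6 burnt (F count now 2)
Step 6: +1 fires, +2 burnt (F count now 1)
Step 7: +0 fires, +1 burnt (F count now 0)
Fire out after step 7
Initially T: 26, now '.': 35
Total burnt (originally-T cells now '.'): 25

Answer: 25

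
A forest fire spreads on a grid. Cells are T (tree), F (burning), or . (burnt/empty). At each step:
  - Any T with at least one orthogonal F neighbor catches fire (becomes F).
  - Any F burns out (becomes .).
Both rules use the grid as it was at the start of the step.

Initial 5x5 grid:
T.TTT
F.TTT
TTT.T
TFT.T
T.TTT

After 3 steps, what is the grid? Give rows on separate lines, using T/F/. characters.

Step 1: 5 trees catch fire, 2 burn out
  F.TTT
  ..TTT
  FFT.T
  F.F.T
  T.TTT
Step 2: 3 trees catch fire, 5 burn out
  ..TTT
  ..TTT
  ..F.T
  ....T
  F.FTT
Step 3: 2 trees catch fire, 3 burn out
  ..TTT
  ..FTT
  ....T
  ....T
  ...FT

..TTT
..FTT
....T
....T
...FT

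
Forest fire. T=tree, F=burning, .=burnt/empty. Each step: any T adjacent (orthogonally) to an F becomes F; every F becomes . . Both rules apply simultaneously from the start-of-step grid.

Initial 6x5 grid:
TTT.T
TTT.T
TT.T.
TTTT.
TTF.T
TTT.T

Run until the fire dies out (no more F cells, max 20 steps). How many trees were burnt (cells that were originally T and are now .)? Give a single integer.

Step 1: +3 fires, +1 burnt (F count now 3)
Step 2: +4 fires, +3 burnt (F count now 4)
Step 3: +4 fires, +4 burnt (F count now 4)
Step 4: +2 fires, +4 burnt (F count now 2)
Step 5: +3 fires, +2 burnt (F count now 3)
Step 6: +2 fires, +3 burnt (F count now 2)
Step 7: +0 fires, +2 burnt (F count now 0)
Fire out after step 7
Initially T: 22, now '.': 26
Total burnt (originally-T cells now '.'): 18

Answer: 18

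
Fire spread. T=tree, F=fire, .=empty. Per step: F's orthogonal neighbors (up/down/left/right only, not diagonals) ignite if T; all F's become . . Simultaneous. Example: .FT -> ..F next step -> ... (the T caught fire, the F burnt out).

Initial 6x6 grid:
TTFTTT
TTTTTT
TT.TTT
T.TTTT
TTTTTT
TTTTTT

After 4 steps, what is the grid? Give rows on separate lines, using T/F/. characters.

Step 1: 3 trees catch fire, 1 burn out
  TF.FTT
  TTFTTT
  TT.TTT
  T.TTTT
  TTTTTT
  TTTTTT
Step 2: 4 trees catch fire, 3 burn out
  F...FT
  TF.FTT
  TT.TTT
  T.TTTT
  TTTTTT
  TTTTTT
Step 3: 5 trees catch fire, 4 burn out
  .....F
  F...FT
  TF.FTT
  T.TTTT
  TTTTTT
  TTTTTT
Step 4: 4 trees catch fire, 5 burn out
  ......
  .....F
  F...FT
  T.TFTT
  TTTTTT
  TTTTTT

......
.....F
F...FT
T.TFTT
TTTTTT
TTTTTT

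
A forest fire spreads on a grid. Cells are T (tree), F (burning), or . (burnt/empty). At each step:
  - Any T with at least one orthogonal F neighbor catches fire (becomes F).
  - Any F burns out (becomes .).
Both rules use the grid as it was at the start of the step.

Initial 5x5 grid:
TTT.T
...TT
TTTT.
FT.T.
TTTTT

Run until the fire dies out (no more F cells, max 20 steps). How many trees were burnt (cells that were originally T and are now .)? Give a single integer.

Answer: 14

Derivation:
Step 1: +3 fires, +1 burnt (F count now 3)
Step 2: +2 fires, +3 burnt (F count now 2)
Step 3: +2 fires, +2 burnt (F count now 2)
Step 4: +2 fires, +2 burnt (F count now 2)
Step 5: +3 fires, +2 burnt (F count now 3)
Step 6: +1 fires, +3 burnt (F count now 1)
Step 7: +1 fires, +1 burnt (F count now 1)
Step 8: +0 fires, +1 burnt (F count now 0)
Fire out after step 8
Initially T: 17, now '.': 22
Total burnt (originally-T cells now '.'): 14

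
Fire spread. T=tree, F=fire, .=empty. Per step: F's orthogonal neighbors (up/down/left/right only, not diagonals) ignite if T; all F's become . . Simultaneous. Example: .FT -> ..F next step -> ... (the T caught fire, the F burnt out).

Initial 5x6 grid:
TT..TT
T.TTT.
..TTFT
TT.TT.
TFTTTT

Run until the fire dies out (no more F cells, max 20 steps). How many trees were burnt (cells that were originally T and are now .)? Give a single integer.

Answer: 17

Derivation:
Step 1: +7 fires, +2 burnt (F count now 7)
Step 2: +7 fires, +7 burnt (F count now 7)
Step 3: +3 fires, +7 burnt (F count now 3)
Step 4: +0 fires, +3 burnt (F count now 0)
Fire out after step 4
Initially T: 20, now '.': 27
Total burnt (originally-T cells now '.'): 17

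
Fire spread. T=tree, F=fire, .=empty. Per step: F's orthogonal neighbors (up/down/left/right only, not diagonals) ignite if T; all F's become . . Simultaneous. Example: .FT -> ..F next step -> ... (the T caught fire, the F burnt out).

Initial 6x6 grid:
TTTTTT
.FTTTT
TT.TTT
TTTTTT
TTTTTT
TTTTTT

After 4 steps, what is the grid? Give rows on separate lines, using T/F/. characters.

Step 1: 3 trees catch fire, 1 burn out
  TFTTTT
  ..FTTT
  TF.TTT
  TTTTTT
  TTTTTT
  TTTTTT
Step 2: 5 trees catch fire, 3 burn out
  F.FTTT
  ...FTT
  F..TTT
  TFTTTT
  TTTTTT
  TTTTTT
Step 3: 6 trees catch fire, 5 burn out
  ...FTT
  ....FT
  ...FTT
  F.FTTT
  TFTTTT
  TTTTTT
Step 4: 7 trees catch fire, 6 burn out
  ....FT
  .....F
  ....FT
  ...FTT
  F.FTTT
  TFTTTT

....FT
.....F
....FT
...FTT
F.FTTT
TFTTTT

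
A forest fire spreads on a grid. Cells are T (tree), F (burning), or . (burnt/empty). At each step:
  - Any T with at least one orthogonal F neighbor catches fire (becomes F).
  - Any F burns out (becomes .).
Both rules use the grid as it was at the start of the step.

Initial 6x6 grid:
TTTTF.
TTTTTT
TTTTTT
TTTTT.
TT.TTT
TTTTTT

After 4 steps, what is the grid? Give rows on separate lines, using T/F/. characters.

Step 1: 2 trees catch fire, 1 burn out
  TTTF..
  TTTTFT
  TTTTTT
  TTTTT.
  TT.TTT
  TTTTTT
Step 2: 4 trees catch fire, 2 burn out
  TTF...
  TTTF.F
  TTTTFT
  TTTTT.
  TT.TTT
  TTTTTT
Step 3: 5 trees catch fire, 4 burn out
  TF....
  TTF...
  TTTF.F
  TTTTF.
  TT.TTT
  TTTTTT
Step 4: 5 trees catch fire, 5 burn out
  F.....
  TF....
  TTF...
  TTTF..
  TT.TFT
  TTTTTT

F.....
TF....
TTF...
TTTF..
TT.TFT
TTTTTT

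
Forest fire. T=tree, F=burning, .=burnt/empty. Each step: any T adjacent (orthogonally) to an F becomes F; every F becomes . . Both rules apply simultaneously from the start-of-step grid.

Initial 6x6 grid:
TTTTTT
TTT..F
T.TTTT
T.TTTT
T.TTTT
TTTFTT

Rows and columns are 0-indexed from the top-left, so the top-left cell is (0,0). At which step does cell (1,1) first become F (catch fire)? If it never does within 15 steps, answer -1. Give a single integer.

Step 1: cell (1,1)='T' (+5 fires, +2 burnt)
Step 2: cell (1,1)='T' (+8 fires, +5 burnt)
Step 3: cell (1,1)='T' (+6 fires, +8 burnt)
Step 4: cell (1,1)='T' (+3 fires, +6 burnt)
Step 5: cell (1,1)='T' (+3 fires, +3 burnt)
Step 6: cell (1,1)='F' (+3 fires, +3 burnt)
  -> target ignites at step 6
Step 7: cell (1,1)='.' (+1 fires, +3 burnt)
Step 8: cell (1,1)='.' (+0 fires, +1 burnt)
  fire out at step 8

6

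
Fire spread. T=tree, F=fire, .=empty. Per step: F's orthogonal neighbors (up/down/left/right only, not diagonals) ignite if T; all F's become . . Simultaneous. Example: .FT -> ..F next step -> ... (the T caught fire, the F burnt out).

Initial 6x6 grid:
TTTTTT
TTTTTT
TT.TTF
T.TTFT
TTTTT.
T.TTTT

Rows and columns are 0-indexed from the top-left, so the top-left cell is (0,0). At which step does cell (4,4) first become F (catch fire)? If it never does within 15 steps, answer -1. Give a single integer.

Step 1: cell (4,4)='F' (+5 fires, +2 burnt)
  -> target ignites at step 1
Step 2: cell (4,4)='.' (+6 fires, +5 burnt)
Step 3: cell (4,4)='.' (+5 fires, +6 burnt)
Step 4: cell (4,4)='.' (+4 fires, +5 burnt)
Step 5: cell (4,4)='.' (+3 fires, +4 burnt)
Step 6: cell (4,4)='.' (+5 fires, +3 burnt)
Step 7: cell (4,4)='.' (+2 fires, +5 burnt)
Step 8: cell (4,4)='.' (+0 fires, +2 burnt)
  fire out at step 8

1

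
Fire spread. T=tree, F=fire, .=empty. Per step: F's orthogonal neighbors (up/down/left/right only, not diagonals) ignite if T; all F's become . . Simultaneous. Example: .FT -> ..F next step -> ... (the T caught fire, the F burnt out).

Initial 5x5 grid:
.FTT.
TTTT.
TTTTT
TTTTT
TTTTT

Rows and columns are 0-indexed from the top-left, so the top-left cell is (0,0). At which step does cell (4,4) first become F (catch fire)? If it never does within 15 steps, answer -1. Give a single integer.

Step 1: cell (4,4)='T' (+2 fires, +1 burnt)
Step 2: cell (4,4)='T' (+4 fires, +2 burnt)
Step 3: cell (4,4)='T' (+4 fires, +4 burnt)
Step 4: cell (4,4)='T' (+4 fires, +4 burnt)
Step 5: cell (4,4)='T' (+4 fires, +4 burnt)
Step 6: cell (4,4)='T' (+2 fires, +4 burnt)
Step 7: cell (4,4)='F' (+1 fires, +2 burnt)
  -> target ignites at step 7
Step 8: cell (4,4)='.' (+0 fires, +1 burnt)
  fire out at step 8

7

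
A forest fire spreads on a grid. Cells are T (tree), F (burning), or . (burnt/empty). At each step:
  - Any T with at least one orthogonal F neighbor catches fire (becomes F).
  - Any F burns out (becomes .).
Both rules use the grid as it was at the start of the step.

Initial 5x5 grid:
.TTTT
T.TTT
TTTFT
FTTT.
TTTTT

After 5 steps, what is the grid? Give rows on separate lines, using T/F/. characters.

Step 1: 7 trees catch fire, 2 burn out
  .TTTT
  T.TFT
  FTF.F
  .FTF.
  FTTTT
Step 2: 8 trees catch fire, 7 burn out
  .TTFT
  F.F.F
  .F...
  ..F..
  .FTFT
Step 3: 4 trees catch fire, 8 burn out
  .TF.F
  .....
  .....
  .....
  ..F.F
Step 4: 1 trees catch fire, 4 burn out
  .F...
  .....
  .....
  .....
  .....
Step 5: 0 trees catch fire, 1 burn out
  .....
  .....
  .....
  .....
  .....

.....
.....
.....
.....
.....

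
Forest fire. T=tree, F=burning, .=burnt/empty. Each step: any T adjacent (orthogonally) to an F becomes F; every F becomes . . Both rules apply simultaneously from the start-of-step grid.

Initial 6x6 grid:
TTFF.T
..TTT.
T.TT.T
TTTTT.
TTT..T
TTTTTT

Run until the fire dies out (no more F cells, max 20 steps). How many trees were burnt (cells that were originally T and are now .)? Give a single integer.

Answer: 23

Derivation:
Step 1: +3 fires, +2 burnt (F count now 3)
Step 2: +4 fires, +3 burnt (F count now 4)
Step 3: +2 fires, +4 burnt (F count now 2)
Step 4: +3 fires, +2 burnt (F count now 3)
Step 5: +3 fires, +3 burnt (F count now 3)
Step 6: +4 fires, +3 burnt (F count now 4)
Step 7: +2 fires, +4 burnt (F count now 2)
Step 8: +1 fires, +2 burnt (F count now 1)
Step 9: +1 fires, +1 burnt (F count now 1)
Step 10: +0 fires, +1 burnt (F count now 0)
Fire out after step 10
Initially T: 25, now '.': 34
Total burnt (originally-T cells now '.'): 23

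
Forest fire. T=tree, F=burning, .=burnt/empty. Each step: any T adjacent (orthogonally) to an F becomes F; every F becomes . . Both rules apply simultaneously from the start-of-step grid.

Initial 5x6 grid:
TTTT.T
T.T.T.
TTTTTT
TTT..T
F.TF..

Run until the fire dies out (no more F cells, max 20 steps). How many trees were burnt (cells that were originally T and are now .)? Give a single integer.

Step 1: +2 fires, +2 burnt (F count now 2)
Step 2: +3 fires, +2 burnt (F count now 3)
Step 3: +3 fires, +3 burnt (F count now 3)
Step 4: +3 fires, +3 burnt (F count now 3)
Step 5: +3 fires, +3 burnt (F count now 3)
Step 6: +3 fires, +3 burnt (F count now 3)
Step 7: +1 fires, +3 burnt (F count now 1)
Step 8: +0 fires, +1 burnt (F count now 0)
Fire out after step 8
Initially T: 19, now '.': 29
Total burnt (originally-T cells now '.'): 18

Answer: 18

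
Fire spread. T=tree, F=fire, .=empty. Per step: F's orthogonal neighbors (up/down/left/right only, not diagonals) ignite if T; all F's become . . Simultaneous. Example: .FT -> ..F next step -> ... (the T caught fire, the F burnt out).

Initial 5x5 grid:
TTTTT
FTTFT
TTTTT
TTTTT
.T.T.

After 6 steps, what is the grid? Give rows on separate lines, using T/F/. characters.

Step 1: 7 trees catch fire, 2 burn out
  FTTFT
  .FF.F
  FTTFT
  TTTTT
  .T.T.
Step 2: 8 trees catch fire, 7 burn out
  .FF.F
  .....
  .FF.F
  FTTFT
  .T.T.
Step 3: 4 trees catch fire, 8 burn out
  .....
  .....
  .....
  .FF.F
  .T.F.
Step 4: 1 trees catch fire, 4 burn out
  .....
  .....
  .....
  .....
  .F...
Step 5: 0 trees catch fire, 1 burn out
  .....
  .....
  .....
  .....
  .....
Step 6: 0 trees catch fire, 0 burn out
  .....
  .....
  .....
  .....
  .....

.....
.....
.....
.....
.....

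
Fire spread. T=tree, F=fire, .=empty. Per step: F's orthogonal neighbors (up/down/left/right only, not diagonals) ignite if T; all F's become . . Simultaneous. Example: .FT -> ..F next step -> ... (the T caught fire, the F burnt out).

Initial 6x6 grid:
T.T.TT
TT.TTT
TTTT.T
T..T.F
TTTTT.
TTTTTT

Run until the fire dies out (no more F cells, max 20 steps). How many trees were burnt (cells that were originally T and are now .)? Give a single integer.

Answer: 26

Derivation:
Step 1: +1 fires, +1 burnt (F count now 1)
Step 2: +1 fires, +1 burnt (F count now 1)
Step 3: +2 fires, +1 burnt (F count now 2)
Step 4: +2 fires, +2 burnt (F count now 2)
Step 5: +1 fires, +2 burnt (F count now 1)
Step 6: +2 fires, +1 burnt (F count now 2)
Step 7: +2 fires, +2 burnt (F count now 2)
Step 8: +5 fires, +2 burnt (F count now 5)
Step 9: +5 fires, +5 burnt (F count now 5)
Step 10: +4 fires, +5 burnt (F count now 4)
Step 11: +1 fires, +4 burnt (F count now 1)
Step 12: +0 fires, +1 burnt (F count now 0)
Fire out after step 12
Initially T: 27, now '.': 35
Total burnt (originally-T cells now '.'): 26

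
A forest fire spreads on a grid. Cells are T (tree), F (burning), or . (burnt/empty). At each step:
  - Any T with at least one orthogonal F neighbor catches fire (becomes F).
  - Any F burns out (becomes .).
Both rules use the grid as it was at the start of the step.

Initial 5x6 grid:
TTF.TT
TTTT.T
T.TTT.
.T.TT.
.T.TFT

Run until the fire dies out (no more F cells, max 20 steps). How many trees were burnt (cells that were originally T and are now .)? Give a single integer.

Step 1: +5 fires, +2 burnt (F count now 5)
Step 2: +6 fires, +5 burnt (F count now 6)
Step 3: +2 fires, +6 burnt (F count now 2)
Step 4: +1 fires, +2 burnt (F count now 1)
Step 5: +0 fires, +1 burnt (F count now 0)
Fire out after step 5
Initially T: 19, now '.': 25
Total burnt (originally-T cells now '.'): 14

Answer: 14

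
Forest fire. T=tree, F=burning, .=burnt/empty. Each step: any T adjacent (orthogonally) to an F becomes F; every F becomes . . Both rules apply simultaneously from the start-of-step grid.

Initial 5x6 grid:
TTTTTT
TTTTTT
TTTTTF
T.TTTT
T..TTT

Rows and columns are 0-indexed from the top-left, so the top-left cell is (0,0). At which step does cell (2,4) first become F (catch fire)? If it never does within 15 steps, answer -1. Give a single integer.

Step 1: cell (2,4)='F' (+3 fires, +1 burnt)
  -> target ignites at step 1
Step 2: cell (2,4)='.' (+5 fires, +3 burnt)
Step 3: cell (2,4)='.' (+5 fires, +5 burnt)
Step 4: cell (2,4)='.' (+5 fires, +5 burnt)
Step 5: cell (2,4)='.' (+3 fires, +5 burnt)
Step 6: cell (2,4)='.' (+3 fires, +3 burnt)
Step 7: cell (2,4)='.' (+2 fires, +3 burnt)
Step 8: cell (2,4)='.' (+0 fires, +2 burnt)
  fire out at step 8

1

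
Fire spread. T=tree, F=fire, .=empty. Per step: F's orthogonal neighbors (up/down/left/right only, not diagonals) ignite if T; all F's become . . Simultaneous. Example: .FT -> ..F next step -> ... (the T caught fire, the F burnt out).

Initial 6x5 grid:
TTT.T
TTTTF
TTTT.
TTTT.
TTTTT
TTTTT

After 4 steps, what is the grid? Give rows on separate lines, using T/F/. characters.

Step 1: 2 trees catch fire, 1 burn out
  TTT.F
  TTTF.
  TTTT.
  TTTT.
  TTTTT
  TTTTT
Step 2: 2 trees catch fire, 2 burn out
  TTT..
  TTF..
  TTTF.
  TTTT.
  TTTTT
  TTTTT
Step 3: 4 trees catch fire, 2 burn out
  TTF..
  TF...
  TTF..
  TTTF.
  TTTTT
  TTTTT
Step 4: 5 trees catch fire, 4 burn out
  TF...
  F....
  TF...
  TTF..
  TTTFT
  TTTTT

TF...
F....
TF...
TTF..
TTTFT
TTTTT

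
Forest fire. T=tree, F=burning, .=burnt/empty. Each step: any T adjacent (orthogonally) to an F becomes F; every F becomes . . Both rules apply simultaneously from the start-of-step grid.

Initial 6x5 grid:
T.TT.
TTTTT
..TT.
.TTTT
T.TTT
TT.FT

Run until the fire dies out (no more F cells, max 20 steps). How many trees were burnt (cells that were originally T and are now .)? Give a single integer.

Answer: 18

Derivation:
Step 1: +2 fires, +1 burnt (F count now 2)
Step 2: +3 fires, +2 burnt (F count now 3)
Step 3: +3 fires, +3 burnt (F count now 3)
Step 4: +3 fires, +3 burnt (F count now 3)
Step 5: +3 fires, +3 burnt (F count now 3)
Step 6: +2 fires, +3 burnt (F count now 2)
Step 7: +1 fires, +2 burnt (F count now 1)
Step 8: +1 fires, +1 burnt (F count now 1)
Step 9: +0 fires, +1 burnt (F count now 0)
Fire out after step 9
Initially T: 21, now '.': 27
Total burnt (originally-T cells now '.'): 18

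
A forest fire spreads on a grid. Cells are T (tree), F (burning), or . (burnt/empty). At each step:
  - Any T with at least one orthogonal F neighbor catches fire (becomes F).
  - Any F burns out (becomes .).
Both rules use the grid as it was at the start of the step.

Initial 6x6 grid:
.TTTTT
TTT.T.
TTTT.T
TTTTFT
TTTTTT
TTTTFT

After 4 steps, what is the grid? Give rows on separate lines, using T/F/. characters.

Step 1: 5 trees catch fire, 2 burn out
  .TTTTT
  TTT.T.
  TTTT.T
  TTTF.F
  TTTTFT
  TTTF.F
Step 2: 6 trees catch fire, 5 burn out
  .TTTTT
  TTT.T.
  TTTF.F
  TTF...
  TTTF.F
  TTF...
Step 3: 4 trees catch fire, 6 burn out
  .TTTTT
  TTT.T.
  TTF...
  TF....
  TTF...
  TF....
Step 4: 5 trees catch fire, 4 burn out
  .TTTTT
  TTF.T.
  TF....
  F.....
  TF....
  F.....

.TTTTT
TTF.T.
TF....
F.....
TF....
F.....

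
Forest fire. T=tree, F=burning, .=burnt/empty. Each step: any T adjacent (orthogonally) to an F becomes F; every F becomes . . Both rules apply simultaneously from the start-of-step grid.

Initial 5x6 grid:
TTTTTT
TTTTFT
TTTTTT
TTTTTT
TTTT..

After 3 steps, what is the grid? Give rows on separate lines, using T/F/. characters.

Step 1: 4 trees catch fire, 1 burn out
  TTTTFT
  TTTF.F
  TTTTFT
  TTTTTT
  TTTT..
Step 2: 6 trees catch fire, 4 burn out
  TTTF.F
  TTF...
  TTTF.F
  TTTTFT
  TTTT..
Step 3: 5 trees catch fire, 6 burn out
  TTF...
  TF....
  TTF...
  TTTF.F
  TTTT..

TTF...
TF....
TTF...
TTTF.F
TTTT..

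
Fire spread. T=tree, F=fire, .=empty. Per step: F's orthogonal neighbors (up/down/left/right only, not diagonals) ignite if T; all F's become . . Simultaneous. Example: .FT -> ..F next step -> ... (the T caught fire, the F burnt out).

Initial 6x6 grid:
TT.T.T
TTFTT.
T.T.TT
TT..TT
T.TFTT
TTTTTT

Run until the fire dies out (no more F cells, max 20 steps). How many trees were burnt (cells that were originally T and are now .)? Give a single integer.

Step 1: +6 fires, +2 burnt (F count now 6)
Step 2: +8 fires, +6 burnt (F count now 8)
Step 3: +6 fires, +8 burnt (F count now 6)
Step 4: +3 fires, +6 burnt (F count now 3)
Step 5: +2 fires, +3 burnt (F count now 2)
Step 6: +0 fires, +2 burnt (F count now 0)
Fire out after step 6
Initially T: 26, now '.': 35
Total burnt (originally-T cells now '.'): 25

Answer: 25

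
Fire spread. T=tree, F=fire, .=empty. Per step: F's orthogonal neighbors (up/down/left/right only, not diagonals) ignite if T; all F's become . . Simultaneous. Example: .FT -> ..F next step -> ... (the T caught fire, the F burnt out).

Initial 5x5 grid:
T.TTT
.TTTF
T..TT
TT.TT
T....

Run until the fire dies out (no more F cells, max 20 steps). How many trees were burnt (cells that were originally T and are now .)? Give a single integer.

Answer: 10

Derivation:
Step 1: +3 fires, +1 burnt (F count now 3)
Step 2: +4 fires, +3 burnt (F count now 4)
Step 3: +3 fires, +4 burnt (F count now 3)
Step 4: +0 fires, +3 burnt (F count now 0)
Fire out after step 4
Initially T: 15, now '.': 20
Total burnt (originally-T cells now '.'): 10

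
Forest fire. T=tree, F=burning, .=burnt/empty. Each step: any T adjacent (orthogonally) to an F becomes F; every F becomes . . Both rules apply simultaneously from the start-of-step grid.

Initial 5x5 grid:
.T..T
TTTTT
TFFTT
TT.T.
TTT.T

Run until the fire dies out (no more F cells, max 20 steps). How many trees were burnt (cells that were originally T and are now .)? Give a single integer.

Step 1: +5 fires, +2 burnt (F count now 5)
Step 2: +7 fires, +5 burnt (F count now 7)
Step 3: +3 fires, +7 burnt (F count now 3)
Step 4: +1 fires, +3 burnt (F count now 1)
Step 5: +0 fires, +1 burnt (F count now 0)
Fire out after step 5
Initially T: 17, now '.': 24
Total burnt (originally-T cells now '.'): 16

Answer: 16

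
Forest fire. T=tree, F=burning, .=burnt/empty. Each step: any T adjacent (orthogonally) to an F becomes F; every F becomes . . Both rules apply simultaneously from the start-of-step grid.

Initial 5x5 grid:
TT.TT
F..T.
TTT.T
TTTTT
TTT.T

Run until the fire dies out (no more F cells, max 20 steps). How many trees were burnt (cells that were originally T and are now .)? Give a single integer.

Answer: 15

Derivation:
Step 1: +2 fires, +1 burnt (F count now 2)
Step 2: +3 fires, +2 burnt (F count now 3)
Step 3: +3 fires, +3 burnt (F count now 3)
Step 4: +2 fires, +3 burnt (F count now 2)
Step 5: +2 fires, +2 burnt (F count now 2)
Step 6: +1 fires, +2 burnt (F count now 1)
Step 7: +2 fires, +1 burnt (F count now 2)
Step 8: +0 fires, +2 burnt (F count now 0)
Fire out after step 8
Initially T: 18, now '.': 22
Total burnt (originally-T cells now '.'): 15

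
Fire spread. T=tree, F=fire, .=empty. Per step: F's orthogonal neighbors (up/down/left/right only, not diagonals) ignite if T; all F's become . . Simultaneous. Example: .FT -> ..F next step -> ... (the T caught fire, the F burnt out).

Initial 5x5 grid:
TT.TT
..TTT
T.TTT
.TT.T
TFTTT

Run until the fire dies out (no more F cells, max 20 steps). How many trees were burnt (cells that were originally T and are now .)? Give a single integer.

Answer: 15

Derivation:
Step 1: +3 fires, +1 burnt (F count now 3)
Step 2: +2 fires, +3 burnt (F count now 2)
Step 3: +2 fires, +2 burnt (F count now 2)
Step 4: +3 fires, +2 burnt (F count now 3)
Step 5: +2 fires, +3 burnt (F count now 2)
Step 6: +2 fires, +2 burnt (F count now 2)
Step 7: +1 fires, +2 burnt (F count now 1)
Step 8: +0 fires, +1 burnt (F count now 0)
Fire out after step 8
Initially T: 18, now '.': 22
Total burnt (originally-T cells now '.'): 15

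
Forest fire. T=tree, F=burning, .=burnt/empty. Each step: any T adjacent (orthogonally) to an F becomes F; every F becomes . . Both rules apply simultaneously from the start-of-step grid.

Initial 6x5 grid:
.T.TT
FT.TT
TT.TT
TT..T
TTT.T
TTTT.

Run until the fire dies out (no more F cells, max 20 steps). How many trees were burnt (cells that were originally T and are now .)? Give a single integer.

Answer: 13

Derivation:
Step 1: +2 fires, +1 burnt (F count now 2)
Step 2: +3 fires, +2 burnt (F count now 3)
Step 3: +2 fires, +3 burnt (F count now 2)
Step 4: +2 fires, +2 burnt (F count now 2)
Step 5: +2 fires, +2 burnt (F count now 2)
Step 6: +1 fires, +2 burnt (F count now 1)
Step 7: +1 fires, +1 burnt (F count now 1)
Step 8: +0 fires, +1 burnt (F count now 0)
Fire out after step 8
Initially T: 21, now '.': 22
Total burnt (originally-T cells now '.'): 13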